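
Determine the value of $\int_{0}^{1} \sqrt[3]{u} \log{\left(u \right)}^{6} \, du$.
$\frac{98415}{1024}$

Begin with the known integral
$$J(a) = \int_{0}^{1} u^{a} \, du = \frac{1}{a + 1}.$$

Differentiating under the integral sign brings down a factor of $\ln u$:
$$\frac{dJ}{da} = \int_{0}^{1} u^{a} \log{\left(u \right)} \, du = - \frac{1}{\left(a + 1\right)^{2}}.$$

Repeating $6$ times in total — each differentiation brings down another $\ln u$ — gives
$$\frac{d^{6}J}{da^{6}} = \int_{0}^{1} u^{a} \log{\left(u \right)}^{6} \, du = \frac{720}{\left(a + 1\right)^{7}},$$
and the integrand here is exactly the target integrand, so $I = \frac{720}{\left(a + 1\right)^{7}}$.

Setting $a = \frac{1}{3}$:
$$I = \frac{98415}{1024}.$$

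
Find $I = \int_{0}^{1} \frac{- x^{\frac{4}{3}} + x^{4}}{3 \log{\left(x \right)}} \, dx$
$- \frac{\log{\left(7 \right)}}{3} + \frac{\log{\left(3 \right)}}{3} + \frac{\log{\left(5 \right)}}{3}$

Introduce a parameter $a$ in the exponent: let $I(a) = \int_{0}^{1} \frac{- x^{\frac{4}{3}} + x^{a}}{3 \log{\left(x \right)}} \, dx$.

Since $\dfrac{\partial}{\partial a}\,x^{a} = x^{a} \ln x$, the $\ln x$ in the denominator cancels and
$$\frac{dI}{da} = \int_{0}^{1} \frac{1}{3} x^{a} \, dx = \frac{1}{3} \left[\frac{x^{a+1}}{a+1}\right]_0^1 = \frac{1}{3 \left(a + 1\right)}.$$

Integrating with respect to $a$ gives $I(a) = \frac{\log{\left(a + 1 \right)}}{3} - \frac{\log{\left(7 \right)}}{3} + \frac{\log{\left(3 \right)}}{3} + C$.

At $a = \frac{4}{3}$ the integrand is identically $0$, so $I(\frac{4}{3}) = 0$. The closed form gives $0$, hence $C = 0$.

Setting $a = 4$:
$$I = - \frac{\log{\left(7 \right)}}{3} + \frac{\log{\left(3 \right)}}{3} + \frac{\log{\left(5 \right)}}{3}.$$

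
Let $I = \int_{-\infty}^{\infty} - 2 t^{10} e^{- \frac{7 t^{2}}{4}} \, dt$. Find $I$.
$- \frac{17280 \sqrt{7} \sqrt{\pi}}{16807}$

Start from the elementary integral
$$J(a) = \int_{-\infty}^{\infty} - 2 e^{- a t^{2}} \, dt = - \frac{2 \sqrt{\pi}}{\sqrt{a}}.$$

Differentiating under the integral sign brings down a factor of $(-t^2)$:
$$\frac{dJ}{da} = \int_{-\infty}^{\infty} 2 t^{2} e^{- a t^{2}} \, dt = \frac{\sqrt{\pi}}{a^{\frac{3}{2}}}.$$

Repeating $5$ times in total — each differentiation brings down another $(-t^2)$ — gives
$$\frac{d^{5}J}{da^{5}} = \int_{-\infty}^{\infty} 2 t^{10} e^{- a t^{2}} \, dt = \frac{945 \sqrt{\pi}}{16 a^{\frac{11}{2}}},$$
and the integrand here is $(-1)^{5}$ times the target integrand, so $I = (-1)^{5}\,\frac{d^{5}J}{da^{5}} = - \frac{945 \sqrt{\pi}}{16 a^{\frac{11}{2}}}$.

Setting $a = \frac{7}{4}$:
$$I = - \frac{17280 \sqrt{7} \sqrt{\pi}}{16807}.$$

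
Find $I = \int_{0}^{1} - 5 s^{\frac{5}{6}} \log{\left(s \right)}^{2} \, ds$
$- \frac{2160}{1331}$

Consider the simpler parametrised integral
$$J(a) = \int_{0}^{1} - 5 s^{a} \, ds = - \frac{5}{a + 1}.$$

Differentiating under the integral sign brings down a factor of $\ln s$:
$$\frac{dJ}{da} = \int_{0}^{1} - 5 s^{a} \log{\left(s \right)} \, ds = \frac{5}{\left(a + 1\right)^{2}}.$$

Repeating twice in total — each differentiation brings down another $\ln s$ — gives
$$\frac{d^{2}J}{da^{2}} = \int_{0}^{1} - 5 s^{a} \log{\left(s \right)}^{2} \, ds = - \frac{10}{\left(a + 1\right)^{3}},$$
and the integrand here is exactly the target integrand, so $I = - \frac{10}{\left(a + 1\right)^{3}}$.

Setting $a = \frac{5}{6}$:
$$I = - \frac{2160}{1331}.$$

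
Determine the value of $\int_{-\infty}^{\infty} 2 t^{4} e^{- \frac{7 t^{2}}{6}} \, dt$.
$\frac{54 \sqrt{42} \sqrt{\pi}}{343}$

Begin with the known integral
$$J(a) = \int_{-\infty}^{\infty} 2 e^{- a t^{2}} \, dt = \frac{2 \sqrt{\pi}}{\sqrt{a}}.$$

Differentiating under the integral sign brings down a factor of $(-t^2)$:
$$\frac{dJ}{da} = \int_{-\infty}^{\infty} - 2 t^{2} e^{- a t^{2}} \, dt = - \frac{\sqrt{\pi}}{a^{\frac{3}{2}}}.$$

Repeating twice in total — each differentiation brings down another $(-t^2)$ — gives
$$\frac{d^{2}J}{da^{2}} = \int_{-\infty}^{\infty} 2 t^{4} e^{- a t^{2}} \, dt = \frac{3 \sqrt{\pi}}{2 a^{\frac{5}{2}}},$$
and the integrand here is exactly the target integrand, so $I = \frac{3 \sqrt{\pi}}{2 a^{\frac{5}{2}}}$.

Setting $a = \frac{7}{6}$:
$$I = \frac{54 \sqrt{42} \sqrt{\pi}}{343}.$$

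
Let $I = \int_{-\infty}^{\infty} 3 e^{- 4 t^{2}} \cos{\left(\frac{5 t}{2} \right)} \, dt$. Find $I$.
$\frac{3 \sqrt{\pi}}{2 e^{\frac{25}{64}}}$

Define $I(b) = \int_{-\infty}^{\infty} 3 e^{- 4 t^{2}} \cos{\left(b t \right)} \, dt$.

Differentiating under the integral sign,
$$I'(b) = \int_{-\infty}^{\infty} - 3 t e^{- 4 t^{2}} \sin{\left(b t \right)} \, dt.$$

Integrate $\int_{-\infty}^{\infty} t \sin(b t)\, e^{- 4 t^{2}}\, dt$ by parts with $u = \sin(b t)$ and $dv = t\, e^{- 4 t^{2}}\, dt$, giving $v = - \frac{e^{- 4 t^{2}}}{8}$. The boundary term vanishes and
$$\int_{-\infty}^{\infty} t \sin(b t)\, e^{- 4 t^{2}}\, dt = \frac{b}{8} \int_{-\infty}^{\infty} \cos(b t)\, e^{- 4 t^{2}}\, dt,$$
so $I'(b) = - \frac{b}{8}\, I(b)$.

This is a separable first-order ODE; solving with the initial condition $I(0) = \int_{-\infty}^{\infty} 3 e^{- 4 t^{2}}\,dt = \frac{3 \sqrt{\pi}}{2}$ gives
$$I(b) = \frac{3 \sqrt{\pi} e^{- \frac{b^{2}}{16}}}{2}.$$

Setting $b = \frac{5}{2}$:
$$I = \frac{3 \sqrt{\pi}}{2 e^{\frac{25}{64}}}.$$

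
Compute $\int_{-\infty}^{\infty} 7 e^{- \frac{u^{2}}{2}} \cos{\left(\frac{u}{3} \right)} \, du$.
$\frac{7 \sqrt{2} \sqrt{\pi}}{e^{\frac{1}{18}}}$

Define $I(b) = \int_{-\infty}^{\infty} 7 e^{- \frac{u^{2}}{2}} \cos{\left(b u \right)} \, du$.

Differentiating under the integral sign,
$$I'(b) = \int_{-\infty}^{\infty} - 7 u e^{- \frac{u^{2}}{2}} \sin{\left(b u \right)} \, du.$$

Integrate $\int_{-\infty}^{\infty} u \sin(b u)\, e^{- \frac{u^{2}}{2}}\, du$ by parts with $w = \sin(b u)$ and $dv = u\, e^{- \frac{u^{2}}{2}}\, du$, giving $v = - e^{- \frac{u^{2}}{2}}$. The boundary term vanishes and
$$\int_{-\infty}^{\infty} u \sin(b u)\, e^{- \frac{u^{2}}{2}}\, du = b \int_{-\infty}^{\infty} \cos(b u)\, e^{- \frac{u^{2}}{2}}\, du,$$
so $I'(b) = - b\, I(b)$.

This is a separable first-order ODE; solving with the initial condition $I(0) = \int_{-\infty}^{\infty} 7 e^{- \frac{u^{2}}{2}}\,du = 7 \sqrt{2} \sqrt{\pi}$ gives
$$I(b) = 7 \sqrt{2} \sqrt{\pi} e^{- \frac{b^{2}}{2}}.$$

Setting $b = \frac{1}{3}$:
$$I = \frac{7 \sqrt{2} \sqrt{\pi}}{e^{\frac{1}{18}}}.$$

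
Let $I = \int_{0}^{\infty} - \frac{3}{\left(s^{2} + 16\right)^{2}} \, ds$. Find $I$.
$- \frac{3 \pi}{256}$

Start from the standard arctangent integral
$$J(a) = \int_{0}^{\infty} - \frac{3}{a^{2} + s^{2}} \, ds = - \frac{3 \pi}{2 a}.$$

Differentiating under the integral sign with respect to $a$,
$$\frac{dJ}{da} = \int_{0}^{\infty} \frac{6 a}{\left(a^{2} + s^{2}\right)^{2}} \, ds = \frac{3 \pi}{2 a^{2}},$$
so $\int_{0}^{\infty} - \frac{3}{\left(a^{2} + s^{2}\right)^{2}} \, ds = - \frac{3 \pi}{4 a^{3}}$.

Setting $a = 4$:
$$I = - \frac{3 \pi}{256}.$$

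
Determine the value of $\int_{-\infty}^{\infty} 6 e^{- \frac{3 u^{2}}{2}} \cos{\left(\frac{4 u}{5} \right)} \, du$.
$\frac{2 \sqrt{6} \sqrt{\pi}}{e^{\frac{8}{75}}}$

Define $I(b) = \int_{-\infty}^{\infty} 6 e^{- \frac{3 u^{2}}{2}} \cos{\left(b u \right)} \, du$.

Differentiating under the integral sign,
$$I'(b) = \int_{-\infty}^{\infty} - 6 u e^{- \frac{3 u^{2}}{2}} \sin{\left(b u \right)} \, du.$$

Integrate $\int_{-\infty}^{\infty} u \sin(b u)\, e^{- \frac{3 u^{2}}{2}}\, du$ by parts with $w = \sin(b u)$ and $dv = u\, e^{- \frac{3 u^{2}}{2}}\, du$, giving $v = - \frac{e^{- \frac{3 u^{2}}{2}}}{3}$. The boundary term vanishes and
$$\int_{-\infty}^{\infty} u \sin(b u)\, e^{- \frac{3 u^{2}}{2}}\, du = \frac{b}{3} \int_{-\infty}^{\infty} \cos(b u)\, e^{- \frac{3 u^{2}}{2}}\, du,$$
so $I'(b) = - \frac{b}{3}\, I(b)$.

This is a separable first-order ODE; solving with the initial condition $I(0) = \int_{-\infty}^{\infty} 6 e^{- \frac{3 u^{2}}{2}}\,du = 2 \sqrt{6} \sqrt{\pi}$ gives
$$I(b) = 2 \sqrt{6} \sqrt{\pi} e^{- \frac{b^{2}}{6}}.$$

Setting $b = \frac{4}{5}$:
$$I = \frac{2 \sqrt{6} \sqrt{\pi}}{e^{\frac{8}{75}}}.$$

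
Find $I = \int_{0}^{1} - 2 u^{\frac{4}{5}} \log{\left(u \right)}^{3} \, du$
$\frac{2500}{2187}$

Start from the elementary integral
$$J(a) = \int_{0}^{1} - 2 u^{a} \, du = - \frac{2}{a + 1}.$$

Differentiating under the integral sign brings down a factor of $\ln u$:
$$\frac{dJ}{da} = \int_{0}^{1} - 2 u^{a} \log{\left(u \right)} \, du = \frac{2}{\left(a + 1\right)^{2}}.$$

Repeating $3$ times in total — each differentiation brings down another $\ln u$ — gives
$$\frac{d^{3}J}{da^{3}} = \int_{0}^{1} - 2 u^{a} \log{\left(u \right)}^{3} \, du = \frac{12}{\left(a + 1\right)^{4}},$$
and the integrand here is exactly the target integrand, so $I = \frac{12}{\left(a + 1\right)^{4}}$.

Setting $a = \frac{4}{5}$:
$$I = \frac{2500}{2187}.$$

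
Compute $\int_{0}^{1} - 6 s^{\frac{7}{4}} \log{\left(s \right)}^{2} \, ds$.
$- \frac{768}{1331}$

Consider the simpler parametrised integral
$$J(a) = \int_{0}^{1} - 6 s^{a} \, ds = - \frac{6}{a + 1}.$$

Differentiating under the integral sign brings down a factor of $\ln s$:
$$\frac{dJ}{da} = \int_{0}^{1} - 6 s^{a} \log{\left(s \right)} \, ds = \frac{6}{\left(a + 1\right)^{2}}.$$

Repeating twice in total — each differentiation brings down another $\ln s$ — gives
$$\frac{d^{2}J}{da^{2}} = \int_{0}^{1} - 6 s^{a} \log{\left(s \right)}^{2} \, ds = - \frac{12}{\left(a + 1\right)^{3}},$$
and the integrand here is exactly the target integrand, so $I = - \frac{12}{\left(a + 1\right)^{3}}$.

Setting $a = \frac{7}{4}$:
$$I = - \frac{768}{1331}.$$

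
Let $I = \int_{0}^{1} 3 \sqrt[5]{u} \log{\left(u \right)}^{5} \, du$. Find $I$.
$- \frac{78125}{648}$

Start from the elementary integral
$$J(a) = \int_{0}^{1} 3 u^{a} \, du = \frac{3}{a + 1}.$$

Differentiating under the integral sign brings down a factor of $\ln u$:
$$\frac{dJ}{da} = \int_{0}^{1} 3 u^{a} \log{\left(u \right)} \, du = - \frac{3}{\left(a + 1\right)^{2}}.$$

Repeating $5$ times in total — each differentiation brings down another $\ln u$ — gives
$$\frac{d^{5}J}{da^{5}} = \int_{0}^{1} 3 u^{a} \log{\left(u \right)}^{5} \, du = - \frac{360}{\left(a + 1\right)^{6}},$$
and the integrand here is exactly the target integrand, so $I = - \frac{360}{\left(a + 1\right)^{6}}$.

Setting $a = \frac{1}{5}$:
$$I = - \frac{78125}{648}.$$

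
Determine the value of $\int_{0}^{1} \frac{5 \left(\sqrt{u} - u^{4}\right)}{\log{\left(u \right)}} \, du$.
$\log{\left(\frac{243}{100000} \right)}$

Consider the one-parameter family: let $I(a) = \int_{0}^{1} \frac{5 \left(- u^{4} + u^{a}\right)}{\log{\left(u \right)}} \, du$.

Since $\dfrac{\partial}{\partial a}\,u^{a} = u^{a} \ln u$, the $\ln u$ in the denominator cancels and
$$\frac{dI}{da} = \int_{0}^{1} 5 u^{a} \, du = 5 \left[\frac{u^{a+1}}{a+1}\right]_0^1 = \frac{5}{a + 1}.$$

Integrating with respect to $a$ gives $I(a) = \log{\left(\frac{\left(a + 1\right)^{5}}{3125} \right)} + C$.

At $a = 4$ the integrand is identically $0$, so $I(4) = 0$. The closed form gives $0$, hence $C = 0$.

Setting $a = \frac{1}{2}$:
$$I = \log{\left(\frac{243}{100000} \right)}.$$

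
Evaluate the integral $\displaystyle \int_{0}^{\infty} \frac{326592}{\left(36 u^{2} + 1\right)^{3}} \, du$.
$10206 \pi$

Begin with the known result
$$J(a) = \int_{0}^{\infty} \frac{7}{a^{2} + u^{2}} \, du = \frac{7 \pi}{2 a}.$$

Differentiating under the integral sign with respect to $a$,
$$\frac{dJ}{da} = \int_{0}^{\infty} - \frac{14 a}{\left(a^{2} + u^{2}\right)^{2}} \, du = - \frac{7 \pi}{2 a^{2}},$$
so $\int_{0}^{\infty} \frac{7}{\left(a^{2} + u^{2}\right)^{2}} \, du = \frac{7 \pi}{4 a^{3}}$.

Repeating — each differentiation of $1/(u^2+a^2)^j$ produces $-2ja/(u^2+a^2)^{j+1}$ — and dividing through by $-2ja$ at each step yields, after $2$ differentiations in total,
$$\int_{0}^{\infty} \frac{7}{\left(a^{2} + u^{2}\right)^{3}} \, du = \frac{21 \pi}{16 a^{5}}.$$

Setting $a = \frac{1}{6}$:
$$I = 10206 \pi.$$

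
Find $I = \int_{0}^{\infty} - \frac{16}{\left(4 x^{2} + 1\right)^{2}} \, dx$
$- 2 \pi$

Begin with the known result
$$J(a) = \int_{0}^{\infty} - \frac{1}{a^{2} + x^{2}} \, dx = - \frac{\pi}{2 a}.$$

Differentiating under the integral sign with respect to $a$,
$$\frac{dJ}{da} = \int_{0}^{\infty} \frac{2 a}{\left(a^{2} + x^{2}\right)^{2}} \, dx = \frac{\pi}{2 a^{2}},$$
so $\int_{0}^{\infty} - \frac{1}{\left(a^{2} + x^{2}\right)^{2}} \, dx = - \frac{\pi}{4 a^{3}}$.

Setting $a = \frac{1}{2}$:
$$I = - 2 \pi.$$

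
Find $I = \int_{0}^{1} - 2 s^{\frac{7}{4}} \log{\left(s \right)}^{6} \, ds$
$- \frac{23592960}{19487171}$

Consider the simpler parametrised integral
$$J(a) = \int_{0}^{1} - 2 s^{a} \, ds = - \frac{2}{a + 1}.$$

Differentiating under the integral sign brings down a factor of $\ln s$:
$$\frac{dJ}{da} = \int_{0}^{1} - 2 s^{a} \log{\left(s \right)} \, ds = \frac{2}{\left(a + 1\right)^{2}}.$$

Repeating $6$ times in total — each differentiation brings down another $\ln s$ — gives
$$\frac{d^{6}J}{da^{6}} = \int_{0}^{1} - 2 s^{a} \log{\left(s \right)}^{6} \, ds = - \frac{1440}{\left(a + 1\right)^{7}},$$
and the integrand here is exactly the target integrand, so $I = - \frac{1440}{\left(a + 1\right)^{7}}$.

Setting $a = \frac{7}{4}$:
$$I = - \frac{23592960}{19487171}.$$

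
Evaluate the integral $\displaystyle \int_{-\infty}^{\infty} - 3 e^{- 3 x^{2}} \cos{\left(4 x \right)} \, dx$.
$- \frac{\sqrt{3} \sqrt{\pi}}{e^{\frac{4}{3}}}$

Define $I(b) = \int_{-\infty}^{\infty} - 3 e^{- 3 x^{2}} \cos{\left(b x \right)} \, dx$.

Differentiating under the integral sign,
$$I'(b) = \int_{-\infty}^{\infty} 3 x e^{- 3 x^{2}} \sin{\left(b x \right)} \, dx.$$

Integrate $\int_{-\infty}^{\infty} x \sin(b x)\, e^{- 3 x^{2}}\, dx$ by parts with $u = \sin(b x)$ and $dv = x\, e^{- 3 x^{2}}\, dx$, giving $v = - \frac{e^{- 3 x^{2}}}{6}$. The boundary term vanishes and
$$\int_{-\infty}^{\infty} x \sin(b x)\, e^{- 3 x^{2}}\, dx = \frac{b}{6} \int_{-\infty}^{\infty} \cos(b x)\, e^{- 3 x^{2}}\, dx,$$
so $I'(b) = - \frac{b}{6}\, I(b)$.

This is a separable first-order ODE; solving with the initial condition $I(0) = \int_{-\infty}^{\infty} - 3 e^{- 3 x^{2}}\,dx = - \sqrt{3} \sqrt{\pi}$ gives
$$I(b) = - \sqrt{3} \sqrt{\pi} e^{- \frac{b^{2}}{12}}.$$

Setting $b = 4$:
$$I = - \frac{\sqrt{3} \sqrt{\pi}}{e^{\frac{4}{3}}}.$$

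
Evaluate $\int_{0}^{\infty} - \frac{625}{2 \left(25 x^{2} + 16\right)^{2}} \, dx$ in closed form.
$- \frac{125 \pi}{512}$

Begin with the known result
$$J(a) = \int_{0}^{\infty} - \frac{1}{2 \left(a^{2} + x^{2}\right)} \, dx = - \frac{\pi}{4 a}.$$

Differentiating under the integral sign with respect to $a$,
$$\frac{dJ}{da} = \int_{0}^{\infty} \frac{a}{\left(a^{2} + x^{2}\right)^{2}} \, dx = \frac{\pi}{4 a^{2}},$$
so $\int_{0}^{\infty} - \frac{1}{2 \left(a^{2} + x^{2}\right)^{2}} \, dx = - \frac{\pi}{8 a^{3}}$.

Setting $a = \frac{4}{5}$:
$$I = - \frac{125 \pi}{512}.$$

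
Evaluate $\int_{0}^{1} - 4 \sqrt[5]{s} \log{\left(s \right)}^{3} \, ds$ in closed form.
$\frac{625}{54}$

Begin with the known integral
$$J(a) = \int_{0}^{1} - 4 s^{a} \, ds = - \frac{4}{a + 1}.$$

Differentiating under the integral sign brings down a factor of $\ln s$:
$$\frac{dJ}{da} = \int_{0}^{1} - 4 s^{a} \log{\left(s \right)} \, ds = \frac{4}{\left(a + 1\right)^{2}}.$$

Repeating $3$ times in total — each differentiation brings down another $\ln s$ — gives
$$\frac{d^{3}J}{da^{3}} = \int_{0}^{1} - 4 s^{a} \log{\left(s \right)}^{3} \, ds = \frac{24}{\left(a + 1\right)^{4}},$$
and the integrand here is exactly the target integrand, so $I = \frac{24}{\left(a + 1\right)^{4}}$.

Setting $a = \frac{1}{5}$:
$$I = \frac{625}{54}.$$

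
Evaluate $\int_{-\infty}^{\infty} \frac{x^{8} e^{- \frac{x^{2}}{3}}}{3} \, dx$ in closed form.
$\frac{2835 \sqrt{3} \sqrt{\pi}}{16}$

Start from the elementary integral
$$J(a) = \int_{-\infty}^{\infty} \frac{e^{- a x^{2}}}{3} \, dx = \frac{\sqrt{\pi}}{3 \sqrt{a}}.$$

Differentiating under the integral sign brings down a factor of $(-x^2)$:
$$\frac{dJ}{da} = \int_{-\infty}^{\infty} - \frac{x^{2} e^{- a x^{2}}}{3} \, dx = - \frac{\sqrt{\pi}}{6 a^{\frac{3}{2}}}.$$

Repeating $4$ times in total — each differentiation brings down another $(-x^2)$ — gives
$$\frac{d^{4}J}{da^{4}} = \int_{-\infty}^{\infty} \frac{x^{8} e^{- a x^{2}}}{3} \, dx = \frac{35 \sqrt{\pi}}{16 a^{\frac{9}{2}}},$$
and the integrand here is exactly the target integrand, so $I = \frac{35 \sqrt{\pi}}{16 a^{\frac{9}{2}}}$.

Setting $a = \frac{1}{3}$:
$$I = \frac{2835 \sqrt{3} \sqrt{\pi}}{16}.$$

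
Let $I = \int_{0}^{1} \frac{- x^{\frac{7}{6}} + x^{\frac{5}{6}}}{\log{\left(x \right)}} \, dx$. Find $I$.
$\log{\left(\frac{11}{13} \right)}$

Replace the exponent $\frac{5}{6}$ by a parameter $a$: let $I(a) = \int_{0}^{1} \frac{- x^{\frac{7}{6}} + x^{a}}{\log{\left(x \right)}} \, dx$.

Since $\dfrac{\partial}{\partial a}\,x^{a} = x^{a} \ln x$, the $\ln x$ in the denominator cancels and
$$\frac{dI}{da} = \int_{0}^{1} x^{a} \, dx = \left[\frac{x^{a+1}}{a+1}\right]_0^1 = \frac{1}{a + 1}.$$

Integrating with respect to $a$ gives $I(a) = \log{\left(\frac{6 a}{13} + \frac{6}{13} \right)} + C$.

At $a = \frac{7}{6}$ the integrand is identically $0$, so $I(\frac{7}{6}) = 0$. The closed form gives $0$, hence $C = 0$.

Setting $a = \frac{5}{6}$:
$$I = \log{\left(\frac{11}{13} \right)}.$$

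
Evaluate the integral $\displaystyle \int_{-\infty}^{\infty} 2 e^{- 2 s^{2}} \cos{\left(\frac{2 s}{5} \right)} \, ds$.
$\frac{\sqrt{2} \sqrt{\pi}}{e^{\frac{1}{50}}}$

Let $b$ denote the cosine frequency and define $I(b) = \int_{-\infty}^{\infty} 2 e^{- 2 s^{2}} \cos{\left(b s \right)} \, ds$.

Differentiating under the integral sign,
$$I'(b) = \int_{-\infty}^{\infty} - 2 s e^{- 2 s^{2}} \sin{\left(b s \right)} \, ds.$$

Integrate $\int_{-\infty}^{\infty} s \sin(b s)\, e^{- 2 s^{2}}\, ds$ by parts with $u = \sin(b s)$ and $dv = s\, e^{- 2 s^{2}}\, ds$, giving $v = - \frac{e^{- 2 s^{2}}}{4}$. The boundary term vanishes and
$$\int_{-\infty}^{\infty} s \sin(b s)\, e^{- 2 s^{2}}\, ds = \frac{b}{4} \int_{-\infty}^{\infty} \cos(b s)\, e^{- 2 s^{2}}\, ds,$$
so $I'(b) = - \frac{b}{4}\, I(b)$.

This is a separable first-order ODE; solving with the initial condition $I(0) = \int_{-\infty}^{\infty} 2 e^{- 2 s^{2}}\,ds = \sqrt{2} \sqrt{\pi}$ gives
$$I(b) = \sqrt{2} \sqrt{\pi} e^{- \frac{b^{2}}{8}}.$$

Setting $b = \frac{2}{5}$:
$$I = \frac{\sqrt{2} \sqrt{\pi}}{e^{\frac{1}{50}}}.$$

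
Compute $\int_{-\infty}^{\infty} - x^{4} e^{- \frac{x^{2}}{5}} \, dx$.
$- \frac{75 \sqrt{5} \sqrt{\pi}}{4}$

Start from the elementary integral
$$J(a) = \int_{-\infty}^{\infty} - e^{- a x^{2}} \, dx = - \frac{\sqrt{\pi}}{\sqrt{a}}.$$

Differentiating under the integral sign brings down a factor of $(-x^2)$:
$$\frac{dJ}{da} = \int_{-\infty}^{\infty} x^{2} e^{- a x^{2}} \, dx = \frac{\sqrt{\pi}}{2 a^{\frac{3}{2}}}.$$

Repeating twice in total — each differentiation brings down another $(-x^2)$ — gives
$$\frac{d^{2}J}{da^{2}} = \int_{-\infty}^{\infty} - x^{4} e^{- a x^{2}} \, dx = - \frac{3 \sqrt{\pi}}{4 a^{\frac{5}{2}}},$$
and the integrand here is exactly the target integrand, so $I = - \frac{3 \sqrt{\pi}}{4 a^{\frac{5}{2}}}$.

Setting $a = \frac{1}{5}$:
$$I = - \frac{75 \sqrt{5} \sqrt{\pi}}{4}.$$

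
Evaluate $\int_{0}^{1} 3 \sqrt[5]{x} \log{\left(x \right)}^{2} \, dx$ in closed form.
$\frac{125}{36}$

Consider the simpler parametrised integral
$$J(a) = \int_{0}^{1} 3 x^{a} \, dx = \frac{3}{a + 1}.$$

Differentiating under the integral sign brings down a factor of $\ln x$:
$$\frac{dJ}{da} = \int_{0}^{1} 3 x^{a} \log{\left(x \right)} \, dx = - \frac{3}{\left(a + 1\right)^{2}}.$$

Repeating twice in total — each differentiation brings down another $\ln x$ — gives
$$\frac{d^{2}J}{da^{2}} = \int_{0}^{1} 3 x^{a} \log{\left(x \right)}^{2} \, dx = \frac{6}{\left(a + 1\right)^{3}},$$
and the integrand here is exactly the target integrand, so $I = \frac{6}{\left(a + 1\right)^{3}}$.

Setting $a = \frac{1}{5}$:
$$I = \frac{125}{36}.$$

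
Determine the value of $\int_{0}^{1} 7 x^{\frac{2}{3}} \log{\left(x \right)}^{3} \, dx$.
$- \frac{3402}{625}$

Start from the elementary integral
$$J(a) = \int_{0}^{1} 7 x^{a} \, dx = \frac{7}{a + 1}.$$

Differentiating under the integral sign brings down a factor of $\ln x$:
$$\frac{dJ}{da} = \int_{0}^{1} 7 x^{a} \log{\left(x \right)} \, dx = - \frac{7}{\left(a + 1\right)^{2}}.$$

Repeating $3$ times in total — each differentiation brings down another $\ln x$ — gives
$$\frac{d^{3}J}{da^{3}} = \int_{0}^{1} 7 x^{a} \log{\left(x \right)}^{3} \, dx = - \frac{42}{\left(a + 1\right)^{4}},$$
and the integrand here is exactly the target integrand, so $I = - \frac{42}{\left(a + 1\right)^{4}}$.

Setting $a = \frac{2}{3}$:
$$I = - \frac{3402}{625}.$$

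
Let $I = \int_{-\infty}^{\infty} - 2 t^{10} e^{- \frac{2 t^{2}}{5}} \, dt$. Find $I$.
$- \frac{2953125 \sqrt{10} \sqrt{\pi}}{1024}$

Begin with the known integral
$$J(a) = \int_{-\infty}^{\infty} - 2 e^{- a t^{2}} \, dt = - \frac{2 \sqrt{\pi}}{\sqrt{a}}.$$

Differentiating under the integral sign brings down a factor of $(-t^2)$:
$$\frac{dJ}{da} = \int_{-\infty}^{\infty} 2 t^{2} e^{- a t^{2}} \, dt = \frac{\sqrt{\pi}}{a^{\frac{3}{2}}}.$$

Repeating $5$ times in total — each differentiation brings down another $(-t^2)$ — gives
$$\frac{d^{5}J}{da^{5}} = \int_{-\infty}^{\infty} 2 t^{10} e^{- a t^{2}} \, dt = \frac{945 \sqrt{\pi}}{16 a^{\frac{11}{2}}},$$
and the integrand here is $(-1)^{5}$ times the target integrand, so $I = (-1)^{5}\,\frac{d^{5}J}{da^{5}} = - \frac{945 \sqrt{\pi}}{16 a^{\frac{11}{2}}}$.

Setting $a = \frac{2}{5}$:
$$I = - \frac{2953125 \sqrt{10} \sqrt{\pi}}{1024}.$$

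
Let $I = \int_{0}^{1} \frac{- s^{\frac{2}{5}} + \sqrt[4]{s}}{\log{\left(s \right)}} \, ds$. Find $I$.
$\log{\left(\frac{25}{28} \right)}$

Consider the one-parameter family: let $I(a) = \int_{0}^{1} \frac{- s^{\frac{2}{5}} + s^{a}}{\log{\left(s \right)}} \, ds$.

Since $\dfrac{\partial}{\partial a}\,s^{a} = s^{a} \ln s$, the $\ln s$ in the denominator cancels and
$$\frac{dI}{da} = \int_{0}^{1} s^{a} \, ds = \left[\frac{s^{a+1}}{a+1}\right]_0^1 = \frac{1}{a + 1}.$$

Integrating with respect to $a$ gives $I(a) = \log{\left(\frac{5 a}{7} + \frac{5}{7} \right)} + C$.

At $a = \frac{2}{5}$ the integrand is identically $0$, so $I(\frac{2}{5}) = 0$. The closed form gives $0$, hence $C = 0$.

Setting $a = \frac{1}{4}$:
$$I = \log{\left(\frac{25}{28} \right)}.$$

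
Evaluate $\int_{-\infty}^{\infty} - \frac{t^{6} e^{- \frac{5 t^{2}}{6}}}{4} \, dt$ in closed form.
$- \frac{81 \sqrt{30} \sqrt{\pi}}{500}$

Consider the simpler parametrised integral
$$J(a) = \int_{-\infty}^{\infty} - \frac{e^{- a t^{2}}}{4} \, dt = - \frac{\sqrt{\pi}}{4 \sqrt{a}}.$$

Differentiating under the integral sign brings down a factor of $(-t^2)$:
$$\frac{dJ}{da} = \int_{-\infty}^{\infty} \frac{t^{2} e^{- a t^{2}}}{4} \, dt = \frac{\sqrt{\pi}}{8 a^{\frac{3}{2}}}.$$

Repeating $3$ times in total — each differentiation brings down another $(-t^2)$ — gives
$$\frac{d^{3}J}{da^{3}} = \int_{-\infty}^{\infty} \frac{t^{6} e^{- a t^{2}}}{4} \, dt = \frac{15 \sqrt{\pi}}{32 a^{\frac{7}{2}}},$$
and the integrand here is $(-1)^{3}$ times the target integrand, so $I = (-1)^{3}\,\frac{d^{3}J}{da^{3}} = - \frac{15 \sqrt{\pi}}{32 a^{\frac{7}{2}}}$.

Setting $a = \frac{5}{6}$:
$$I = - \frac{81 \sqrt{30} \sqrt{\pi}}{500}.$$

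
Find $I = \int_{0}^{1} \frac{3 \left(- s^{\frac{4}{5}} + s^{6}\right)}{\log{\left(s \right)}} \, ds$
$\log{\left(\frac{42875}{729} \right)}$

Consider the one-parameter family: let $I(a) = \int_{0}^{1} \frac{3 \left(- s^{\frac{4}{5}} + s^{a}\right)}{\log{\left(s \right)}} \, ds$.

Since $\dfrac{\partial}{\partial a}\,s^{a} = s^{a} \ln s$, the $\ln s$ in the denominator cancels and
$$\frac{dI}{da} = \int_{0}^{1} 3 s^{a} \, ds = 3 \left[\frac{s^{a+1}}{a+1}\right]_0^1 = \frac{3}{a + 1}.$$

Integrating with respect to $a$ gives $I(a) = \log{\left(\frac{125 \left(a + 1\right)^{3}}{729} \right)} + C$.

At $a = \frac{4}{5}$ the integrand is identically $0$, so $I(\frac{4}{5}) = 0$. The closed form gives $0$, hence $C = 0$.

Setting $a = 6$:
$$I = \log{\left(\frac{42875}{729} \right)}.$$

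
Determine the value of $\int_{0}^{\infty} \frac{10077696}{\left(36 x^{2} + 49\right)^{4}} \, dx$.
$\frac{262440 \pi}{823543}$

Start from the standard arctangent integral
$$J(a) = \int_{0}^{\infty} \frac{6}{a^{2} + x^{2}} \, dx = \frac{3 \pi}{a}.$$

Differentiating under the integral sign with respect to $a$,
$$\frac{dJ}{da} = \int_{0}^{\infty} - \frac{12 a}{\left(a^{2} + x^{2}\right)^{2}} \, dx = - \frac{3 \pi}{a^{2}},$$
so $\int_{0}^{\infty} \frac{6}{\left(a^{2} + x^{2}\right)^{2}} \, dx = \frac{3 \pi}{2 a^{3}}$.

Repeating — each differentiation of $1/(x^2+a^2)^j$ produces $-2ja/(x^2+a^2)^{j+1}$ — and dividing through by $-2ja$ at each step yields, after $3$ differentiations in total,
$$\int_{0}^{\infty} \frac{6}{\left(a^{2} + x^{2}\right)^{4}} \, dx = \frac{15 \pi}{16 a^{7}}.$$

Setting $a = \frac{7}{6}$:
$$I = \frac{262440 \pi}{823543}.$$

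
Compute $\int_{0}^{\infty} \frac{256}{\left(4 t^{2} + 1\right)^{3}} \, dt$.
$24 \pi$

Recall the elementary integral
$$J(a) = \int_{0}^{\infty} \frac{4}{a^{2} + t^{2}} \, dt = \frac{2 \pi}{a}.$$

Differentiating under the integral sign with respect to $a$,
$$\frac{dJ}{da} = \int_{0}^{\infty} - \frac{8 a}{\left(a^{2} + t^{2}\right)^{2}} \, dt = - \frac{2 \pi}{a^{2}},$$
so $\int_{0}^{\infty} \frac{4}{\left(a^{2} + t^{2}\right)^{2}} \, dt = \frac{\pi}{a^{3}}$.

Repeating — each differentiation of $1/(t^2+a^2)^j$ produces $-2ja/(t^2+a^2)^{j+1}$ — and dividing through by $-2ja$ at each step yields, after $2$ differentiations in total,
$$\int_{0}^{\infty} \frac{4}{\left(a^{2} + t^{2}\right)^{3}} \, dt = \frac{3 \pi}{4 a^{5}}.$$

Setting $a = \frac{1}{2}$:
$$I = 24 \pi.$$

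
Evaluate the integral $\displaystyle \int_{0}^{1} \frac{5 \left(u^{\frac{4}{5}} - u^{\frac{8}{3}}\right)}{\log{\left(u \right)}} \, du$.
$\log{\left(\frac{14348907}{503284375} \right)}$

Introduce a parameter $a$ in the exponent: let $I(a) = \int_{0}^{1} \frac{5 \left(- u^{\frac{8}{3}} + u^{a}\right)}{\log{\left(u \right)}} \, du$.

Since $\dfrac{\partial}{\partial a}\,u^{a} = u^{a} \ln u$, the $\ln u$ in the denominator cancels and
$$\frac{dI}{da} = \int_{0}^{1} 5 u^{a} \, du = 5 \left[\frac{u^{a+1}}{a+1}\right]_0^1 = \frac{5}{a + 1}.$$

Integrating with respect to $a$ gives $I(a) = \log{\left(\frac{243 \left(a + 1\right)^{5}}{161051} \right)} + C$.

At $a = \frac{8}{3}$ the integrand is identically $0$, so $I(\frac{8}{3}) = 0$. The closed form gives $0$, hence $C = 0$.

Setting $a = \frac{4}{5}$:
$$I = \log{\left(\frac{14348907}{503284375} \right)}.$$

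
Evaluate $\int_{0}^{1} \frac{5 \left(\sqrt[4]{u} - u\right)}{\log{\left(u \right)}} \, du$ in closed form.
$- \log{\left(\frac{32768}{3125} \right)}$

Introduce a parameter $a$ in the exponent: let $I(a) = \int_{0}^{1} \frac{5 \left(\sqrt[4]{u} - u^{a}\right)}{\log{\left(u \right)}} \, du$.

Since $\dfrac{\partial}{\partial a}\,u^{a} = u^{a} \ln u$, the $\ln u$ in the denominator cancels and
$$\frac{dI}{da} = \int_{0}^{1} -5 u^{a} \, du = -5 \left[\frac{u^{a+1}}{a+1}\right]_0^1 = - \frac{5}{a + 1}.$$

Integrating with respect to $a$ gives $I(a) = - \log{\left(\frac{1024 \left(a + 1\right)^{5}}{3125} \right)} + C$.

At $a = \frac{1}{4}$ the integrand is identically $0$, so $I(\frac{1}{4}) = 0$. The closed form gives $0$, hence $C = 0$.

Setting $a = 1$:
$$I = - \log{\left(\frac{32768}{3125} \right)}.$$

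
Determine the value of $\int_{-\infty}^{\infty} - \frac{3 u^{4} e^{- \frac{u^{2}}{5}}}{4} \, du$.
$- \frac{225 \sqrt{5} \sqrt{\pi}}{16}$

Start from the elementary integral
$$J(a) = \int_{-\infty}^{\infty} - \frac{3 e^{- a u^{2}}}{4} \, du = - \frac{3 \sqrt{\pi}}{4 \sqrt{a}}.$$

Differentiating under the integral sign brings down a factor of $(-u^2)$:
$$\frac{dJ}{da} = \int_{-\infty}^{\infty} \frac{3 u^{2} e^{- a u^{2}}}{4} \, du = \frac{3 \sqrt{\pi}}{8 a^{\frac{3}{2}}}.$$

Repeating twice in total — each differentiation brings down another $(-u^2)$ — gives
$$\frac{d^{2}J}{da^{2}} = \int_{-\infty}^{\infty} - \frac{3 u^{4} e^{- a u^{2}}}{4} \, du = - \frac{9 \sqrt{\pi}}{16 a^{\frac{5}{2}}},$$
and the integrand here is exactly the target integrand, so $I = - \frac{9 \sqrt{\pi}}{16 a^{\frac{5}{2}}}$.

Setting $a = \frac{1}{5}$:
$$I = - \frac{225 \sqrt{5} \sqrt{\pi}}{16}.$$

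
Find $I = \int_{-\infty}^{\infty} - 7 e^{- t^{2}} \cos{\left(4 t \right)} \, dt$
$- \frac{7 \sqrt{\pi}}{e^{4}}$

Define $I(b) = \int_{-\infty}^{\infty} - 7 e^{- t^{2}} \cos{\left(b t \right)} \, dt$.

Differentiating under the integral sign,
$$I'(b) = \int_{-\infty}^{\infty} 7 t e^{- t^{2}} \sin{\left(b t \right)} \, dt.$$

Integrate $\int_{-\infty}^{\infty} t \sin(b t)\, e^{- t^{2}}\, dt$ by parts with $u = \sin(b t)$ and $dv = t\, e^{- t^{2}}\, dt$, giving $v = - \frac{e^{- t^{2}}}{2}$. The boundary term vanishes and
$$\int_{-\infty}^{\infty} t \sin(b t)\, e^{- t^{2}}\, dt = \frac{b}{2} \int_{-\infty}^{\infty} \cos(b t)\, e^{- t^{2}}\, dt,$$
so $I'(b) = - \frac{b}{2}\, I(b)$.

This is a separable first-order ODE; solving with the initial condition $I(0) = \int_{-\infty}^{\infty} - 7 e^{- t^{2}}\,dt = - 7 \sqrt{\pi}$ gives
$$I(b) = - 7 \sqrt{\pi} e^{- \frac{b^{2}}{4}}.$$

Setting $b = 4$:
$$I = - \frac{7 \sqrt{\pi}}{e^{4}}.$$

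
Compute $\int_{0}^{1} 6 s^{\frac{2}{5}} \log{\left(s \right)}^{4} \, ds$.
$\frac{450000}{16807}$

Consider the simpler parametrised integral
$$J(a) = \int_{0}^{1} 6 s^{a} \, ds = \frac{6}{a + 1}.$$

Differentiating under the integral sign brings down a factor of $\ln s$:
$$\frac{dJ}{da} = \int_{0}^{1} 6 s^{a} \log{\left(s \right)} \, ds = - \frac{6}{\left(a + 1\right)^{2}}.$$

Repeating $4$ times in total — each differentiation brings down another $\ln s$ — gives
$$\frac{d^{4}J}{da^{4}} = \int_{0}^{1} 6 s^{a} \log{\left(s \right)}^{4} \, ds = \frac{144}{\left(a + 1\right)^{5}},$$
and the integrand here is exactly the target integrand, so $I = \frac{144}{\left(a + 1\right)^{5}}$.

Setting $a = \frac{2}{5}$:
$$I = \frac{450000}{16807}.$$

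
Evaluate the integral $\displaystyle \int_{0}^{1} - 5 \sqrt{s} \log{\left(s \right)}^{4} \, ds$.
$- \frac{1280}{81}$

Consider the simpler parametrised integral
$$J(a) = \int_{0}^{1} - 5 s^{a} \, ds = - \frac{5}{a + 1}.$$

Differentiating under the integral sign brings down a factor of $\ln s$:
$$\frac{dJ}{da} = \int_{0}^{1} - 5 s^{a} \log{\left(s \right)} \, ds = \frac{5}{\left(a + 1\right)^{2}}.$$

Repeating $4$ times in total — each differentiation brings down another $\ln s$ — gives
$$\frac{d^{4}J}{da^{4}} = \int_{0}^{1} - 5 s^{a} \log{\left(s \right)}^{4} \, ds = - \frac{120}{\left(a + 1\right)^{5}},$$
and the integrand here is exactly the target integrand, so $I = - \frac{120}{\left(a + 1\right)^{5}}$.

Setting $a = \frac{1}{2}$:
$$I = - \frac{1280}{81}.$$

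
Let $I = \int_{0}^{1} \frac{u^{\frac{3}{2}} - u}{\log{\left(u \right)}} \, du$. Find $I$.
$- \log{\left(\frac{4}{5} \right)}$

Consider the one-parameter family: let $I(a) = \int_{0}^{1} \frac{u^{\frac{3}{2}} - u^{a}}{\log{\left(u \right)}} \, du$.

Since $\dfrac{\partial}{\partial a}\,u^{a} = u^{a} \ln u$, the $\ln u$ in the denominator cancels and
$$\frac{dI}{da} = \int_{0}^{1} -1 u^{a} \, du = -1 \left[\frac{u^{a+1}}{a+1}\right]_0^1 = - \frac{1}{a + 1}.$$

Integrating with respect to $a$ gives $I(a) = - \log{\left(\frac{2 a}{5} + \frac{2}{5} \right)} + C$.

At $a = \frac{3}{2}$ the integrand is identically $0$, so $I(\frac{3}{2}) = 0$. The closed form gives $0$, hence $C = 0$.

Setting $a = 1$:
$$I = - \log{\left(\frac{4}{5} \right)}.$$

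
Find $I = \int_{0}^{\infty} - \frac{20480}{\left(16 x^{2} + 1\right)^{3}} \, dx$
$- 960 \pi$

Begin with the known result
$$J(a) = \int_{0}^{\infty} - \frac{5}{a^{2} + x^{2}} \, dx = - \frac{5 \pi}{2 a}.$$

Differentiating under the integral sign with respect to $a$,
$$\frac{dJ}{da} = \int_{0}^{\infty} \frac{10 a}{\left(a^{2} + x^{2}\right)^{2}} \, dx = \frac{5 \pi}{2 a^{2}},$$
so $\int_{0}^{\infty} - \frac{5}{\left(a^{2} + x^{2}\right)^{2}} \, dx = - \frac{5 \pi}{4 a^{3}}$.

Repeating — each differentiation of $1/(x^2+a^2)^j$ produces $-2ja/(x^2+a^2)^{j+1}$ — and dividing through by $-2ja$ at each step yields, after $2$ differentiations in total,
$$\int_{0}^{\infty} - \frac{5}{\left(a^{2} + x^{2}\right)^{3}} \, dx = - \frac{15 \pi}{16 a^{5}}.$$

Setting $a = \frac{1}{4}$:
$$I = - 960 \pi.$$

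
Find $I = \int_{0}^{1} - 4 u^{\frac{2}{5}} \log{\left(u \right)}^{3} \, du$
$\frac{15000}{2401}$

Consider the simpler parametrised integral
$$J(a) = \int_{0}^{1} - 4 u^{a} \, du = - \frac{4}{a + 1}.$$

Differentiating under the integral sign brings down a factor of $\ln u$:
$$\frac{dJ}{da} = \int_{0}^{1} - 4 u^{a} \log{\left(u \right)} \, du = \frac{4}{\left(a + 1\right)^{2}}.$$

Repeating $3$ times in total — each differentiation brings down another $\ln u$ — gives
$$\frac{d^{3}J}{da^{3}} = \int_{0}^{1} - 4 u^{a} \log{\left(u \right)}^{3} \, du = \frac{24}{\left(a + 1\right)^{4}},$$
and the integrand here is exactly the target integrand, so $I = \frac{24}{\left(a + 1\right)^{4}}$.

Setting $a = \frac{2}{5}$:
$$I = \frac{15000}{2401}.$$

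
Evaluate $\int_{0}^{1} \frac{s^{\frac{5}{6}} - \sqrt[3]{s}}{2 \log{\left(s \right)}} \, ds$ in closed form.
$\log{\left(\frac{\sqrt{22}}{4} \right)}$

Consider the one-parameter family: let $I(a) = \int_{0}^{1} \frac{s^{\frac{5}{6}} - s^{a}}{2 \log{\left(s \right)}} \, ds$.

Since $\dfrac{\partial}{\partial a}\,s^{a} = s^{a} \ln s$, the $\ln s$ in the denominator cancels and
$$\frac{dI}{da} = \int_{0}^{1} - \frac{1}{2} s^{a} \, ds = - \frac{1}{2} \left[\frac{s^{a+1}}{a+1}\right]_0^1 = - \frac{1}{2 a + 2}.$$

Integrating with respect to $a$ gives $I(a) = - \frac{\log{\left(a + 1 \right)}}{2} - \frac{\log{\left(6 \right)}}{2} + \frac{\log{\left(11 \right)}}{2} + C$.

At $a = \frac{5}{6}$ the integrand is identically $0$, so $I(\frac{5}{6}) = 0$. The closed form gives $0$, hence $C = 0$.

Setting $a = \frac{1}{3}$:
$$I = \log{\left(\frac{\sqrt{22}}{4} \right)}.$$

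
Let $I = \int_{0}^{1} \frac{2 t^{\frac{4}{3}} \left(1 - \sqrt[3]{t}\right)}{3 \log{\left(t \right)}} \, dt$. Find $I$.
$\log{\left(\frac{7^{\frac{2}{3}}}{4} \right)}$

Introduce a parameter $a$ in the exponent: let $I(a) = \int_{0}^{1} \frac{2 \left(t^{\frac{4}{3}} - t^{a}\right)}{3 \log{\left(t \right)}} \, dt$.

Since $\dfrac{\partial}{\partial a}\,t^{a} = t^{a} \ln t$, the $\ln t$ in the denominator cancels and
$$\frac{dI}{da} = \int_{0}^{1} - \frac{2}{3} t^{a} \, dt = - \frac{2}{3} \left[\frac{t^{a+1}}{a+1}\right]_0^1 = - \frac{2}{3 a + 3}.$$

Integrating with respect to $a$ gives $I(a) = - \frac{2 \log{\left(a + 1 \right)}}{3} - \frac{2 \log{\left(3 \right)}}{3} + \frac{2 \log{\left(7 \right)}}{3} + C$.

At $a = \frac{4}{3}$ the integrand is identically $0$, so $I(\frac{4}{3}) = 0$. The closed form gives $0$, hence $C = 0$.

Setting $a = \frac{5}{3}$:
$$I = \log{\left(\frac{7^{\frac{2}{3}}}{4} \right)}.$$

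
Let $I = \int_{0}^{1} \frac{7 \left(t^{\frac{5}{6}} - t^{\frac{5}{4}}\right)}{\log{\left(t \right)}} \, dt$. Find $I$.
$\log{\left(\frac{2494357888}{10460353203} \right)}$

Introduce a parameter $a$ in the exponent: let $I(a) = \int_{0}^{1} \frac{7 \left(- t^{\frac{5}{4}} + t^{a}\right)}{\log{\left(t \right)}} \, dt$.

Since $\dfrac{\partial}{\partial a}\,t^{a} = t^{a} \ln t$, the $\ln t$ in the denominator cancels and
$$\frac{dI}{da} = \int_{0}^{1} 7 t^{a} \, dt = 7 \left[\frac{t^{a+1}}{a+1}\right]_0^1 = \frac{7}{a + 1}.$$

Integrating with respect to $a$ gives $I(a) = \log{\left(\frac{16384 \left(a + 1\right)^{7}}{4782969} \right)} + C$.

At $a = \frac{5}{4}$ the integrand is identically $0$, so $I(\frac{5}{4}) = 0$. The closed form gives $0$, hence $C = 0$.

Setting $a = \frac{5}{6}$:
$$I = \log{\left(\frac{2494357888}{10460353203} \right)}.$$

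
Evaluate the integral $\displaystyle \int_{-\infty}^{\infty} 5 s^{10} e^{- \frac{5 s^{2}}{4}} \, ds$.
$\frac{12096 \sqrt{5} \sqrt{\pi}}{625}$

Begin with the known integral
$$J(a) = \int_{-\infty}^{\infty} 5 e^{- a s^{2}} \, ds = \frac{5 \sqrt{\pi}}{\sqrt{a}}.$$

Differentiating under the integral sign brings down a factor of $(-s^2)$:
$$\frac{dJ}{da} = \int_{-\infty}^{\infty} - 5 s^{2} e^{- a s^{2}} \, ds = - \frac{5 \sqrt{\pi}}{2 a^{\frac{3}{2}}}.$$

Repeating $5$ times in total — each differentiation brings down another $(-s^2)$ — gives
$$\frac{d^{5}J}{da^{5}} = \int_{-\infty}^{\infty} - 5 s^{10} e^{- a s^{2}} \, ds = - \frac{4725 \sqrt{\pi}}{32 a^{\frac{11}{2}}},$$
and the integrand here is $(-1)^{5}$ times the target integrand, so $I = (-1)^{5}\,\frac{d^{5}J}{da^{5}} = \frac{4725 \sqrt{\pi}}{32 a^{\frac{11}{2}}}$.

Setting $a = \frac{5}{4}$:
$$I = \frac{12096 \sqrt{5} \sqrt{\pi}}{625}.$$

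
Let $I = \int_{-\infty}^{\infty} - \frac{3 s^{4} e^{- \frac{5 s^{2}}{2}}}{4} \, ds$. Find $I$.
$- \frac{9 \sqrt{10} \sqrt{\pi}}{500}$

Begin with the known integral
$$J(a) = \int_{-\infty}^{\infty} - \frac{3 e^{- a s^{2}}}{4} \, ds = - \frac{3 \sqrt{\pi}}{4 \sqrt{a}}.$$

Differentiating under the integral sign brings down a factor of $(-s^2)$:
$$\frac{dJ}{da} = \int_{-\infty}^{\infty} \frac{3 s^{2} e^{- a s^{2}}}{4} \, ds = \frac{3 \sqrt{\pi}}{8 a^{\frac{3}{2}}}.$$

Repeating twice in total — each differentiation brings down another $(-s^2)$ — gives
$$\frac{d^{2}J}{da^{2}} = \int_{-\infty}^{\infty} - \frac{3 s^{4} e^{- a s^{2}}}{4} \, ds = - \frac{9 \sqrt{\pi}}{16 a^{\frac{5}{2}}},$$
and the integrand here is exactly the target integrand, so $I = - \frac{9 \sqrt{\pi}}{16 a^{\frac{5}{2}}}$.

Setting $a = \frac{5}{2}$:
$$I = - \frac{9 \sqrt{10} \sqrt{\pi}}{500}.$$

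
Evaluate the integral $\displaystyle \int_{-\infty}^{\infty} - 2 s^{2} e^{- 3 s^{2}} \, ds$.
$- \frac{\sqrt{3} \sqrt{\pi}}{9}$

Begin with the known integral
$$J(a) = \int_{-\infty}^{\infty} - 2 e^{- a s^{2}} \, ds = - \frac{2 \sqrt{\pi}}{\sqrt{a}}.$$

Differentiating under the integral sign brings down a factor of $(-s^2)$:
$$\frac{dJ}{da} = \int_{-\infty}^{\infty} 2 s^{2} e^{- a s^{2}} \, ds = \frac{\sqrt{\pi}}{a^{\frac{3}{2}}}.$$

The integral on the left is $-I$, so $I = - \frac{\sqrt{\pi}}{a^{\frac{3}{2}}}$.

Setting $a = 3$:
$$I = - \frac{\sqrt{3} \sqrt{\pi}}{9}.$$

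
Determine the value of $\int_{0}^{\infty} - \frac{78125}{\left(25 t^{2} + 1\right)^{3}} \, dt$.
$- \frac{46875 \pi}{16}$

Begin with the known result
$$J(a) = \int_{0}^{\infty} - \frac{5}{a^{2} + t^{2}} \, dt = - \frac{5 \pi}{2 a}.$$

Differentiating under the integral sign with respect to $a$,
$$\frac{dJ}{da} = \int_{0}^{\infty} \frac{10 a}{\left(a^{2} + t^{2}\right)^{2}} \, dt = \frac{5 \pi}{2 a^{2}},$$
so $\int_{0}^{\infty} - \frac{5}{\left(a^{2} + t^{2}\right)^{2}} \, dt = - \frac{5 \pi}{4 a^{3}}$.

Repeating — each differentiation of $1/(t^2+a^2)^j$ produces $-2ja/(t^2+a^2)^{j+1}$ — and dividing through by $-2ja$ at each step yields, after $2$ differentiations in total,
$$\int_{0}^{\infty} - \frac{5}{\left(a^{2} + t^{2}\right)^{3}} \, dt = - \frac{15 \pi}{16 a^{5}}.$$

Setting $a = \frac{1}{5}$:
$$I = - \frac{46875 \pi}{16}.$$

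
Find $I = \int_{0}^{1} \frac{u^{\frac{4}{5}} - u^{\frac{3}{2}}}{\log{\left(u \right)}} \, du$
$- \log{\left(\frac{25}{18} \right)}$

Introduce a parameter $a$ in the exponent: let $I(a) = \int_{0}^{1} \frac{u^{\frac{4}{5}} - u^{a}}{\log{\left(u \right)}} \, du$.

Since $\dfrac{\partial}{\partial a}\,u^{a} = u^{a} \ln u$, the $\ln u$ in the denominator cancels and
$$\frac{dI}{da} = \int_{0}^{1} -1 u^{a} \, du = -1 \left[\frac{u^{a+1}}{a+1}\right]_0^1 = - \frac{1}{a + 1}.$$

Integrating with respect to $a$ gives $I(a) = - \log{\left(\frac{5 a}{9} + \frac{5}{9} \right)} + C$.

At $a = \frac{4}{5}$ the integrand is identically $0$, so $I(\frac{4}{5}) = 0$. The closed form gives $0$, hence $C = 0$.

Setting $a = \frac{3}{2}$:
$$I = - \log{\left(\frac{25}{18} \right)}.$$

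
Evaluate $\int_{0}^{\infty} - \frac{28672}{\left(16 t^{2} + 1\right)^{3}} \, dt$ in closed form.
$- 1344 \pi$

Recall the elementary integral
$$J(a) = \int_{0}^{\infty} - \frac{7}{a^{2} + t^{2}} \, dt = - \frac{7 \pi}{2 a}.$$

Differentiating under the integral sign with respect to $a$,
$$\frac{dJ}{da} = \int_{0}^{\infty} \frac{14 a}{\left(a^{2} + t^{2}\right)^{2}} \, dt = \frac{7 \pi}{2 a^{2}},$$
so $\int_{0}^{\infty} - \frac{7}{\left(a^{2} + t^{2}\right)^{2}} \, dt = - \frac{7 \pi}{4 a^{3}}$.

Repeating — each differentiation of $1/(t^2+a^2)^j$ produces $-2ja/(t^2+a^2)^{j+1}$ — and dividing through by $-2ja$ at each step yields, after $2$ differentiations in total,
$$\int_{0}^{\infty} - \frac{7}{\left(a^{2} + t^{2}\right)^{3}} \, dt = - \frac{21 \pi}{16 a^{5}}.$$

Setting $a = \frac{1}{4}$:
$$I = - 1344 \pi.$$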